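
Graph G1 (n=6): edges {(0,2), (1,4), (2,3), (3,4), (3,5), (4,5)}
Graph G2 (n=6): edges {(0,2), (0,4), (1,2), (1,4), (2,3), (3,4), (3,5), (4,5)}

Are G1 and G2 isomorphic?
No, not isomorphic

The graphs are NOT isomorphic.

Counting edges: G1 has 6 edge(s); G2 has 8 edge(s).
Edge count is an isomorphism invariant (a bijection on vertices induces a bijection on edges), so differing edge counts rule out isomorphism.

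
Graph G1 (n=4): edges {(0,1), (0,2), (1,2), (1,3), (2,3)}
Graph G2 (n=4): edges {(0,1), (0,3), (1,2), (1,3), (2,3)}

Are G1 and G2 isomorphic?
Yes, isomorphic

The graphs are isomorphic.
One valid mapping φ: V(G1) → V(G2): 0→0, 1→1, 2→3, 3→2

Verify φ preserves adjacency — for each edge of G1, its image is an edge of G2:
  (0,1) → (φ(0),φ(1)) = (0,1) ∈ E(G2) ✓
  (0,2) → (φ(0),φ(2)) = (0,3) ∈ E(G2) ✓
  (1,2) → (φ(1),φ(2)) = (1,3) ∈ E(G2) ✓
  (1,3) → (φ(1),φ(3)) = (1,2) ∈ E(G2) ✓
  (2,3) → (φ(2),φ(3)) = (2,3) ∈ E(G2) ✓
All 5 edges of G1 map to edges of G2, and |E(G1)| = |E(G2)| = 5, so φ is a bijection on edges as well as vertices. Hence G1 ≅ G2.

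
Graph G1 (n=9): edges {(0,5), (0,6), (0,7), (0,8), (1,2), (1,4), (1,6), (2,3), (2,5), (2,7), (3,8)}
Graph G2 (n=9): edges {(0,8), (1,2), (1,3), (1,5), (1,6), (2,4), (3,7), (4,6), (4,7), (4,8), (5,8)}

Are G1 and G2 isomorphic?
Yes, isomorphic

The graphs are isomorphic.
One valid mapping φ: V(G1) → V(G2): 0→1, 1→8, 2→4, 3→7, 4→0, 5→6, 6→5, 7→2, 8→3

Verify φ preserves adjacency — for each edge of G1, its image is an edge of G2:
  (0,5) → (φ(0),φ(5)) = (1,6) ∈ E(G2) ✓
  (0,6) → (φ(0),φ(6)) = (1,5) ∈ E(G2) ✓
  (0,7) → (φ(0),φ(7)) = (1,2) ∈ E(G2) ✓
  (0,8) → (φ(0),φ(8)) = (1,3) ∈ E(G2) ✓
  (1,2) → (φ(1),φ(2)) = (4,8) ∈ E(G2) ✓
  (1,4) → (φ(1),φ(4)) = (0,8) ∈ E(G2) ✓
  (1,6) → (φ(1),φ(6)) = (5,8) ∈ E(G2) ✓
  (2,3) → (φ(2),φ(3)) = (4,7) ∈ E(G2) ✓
  (2,5) → (φ(2),φ(5)) = (4,6) ∈ E(G2) ✓
  (2,7) → (φ(2),φ(7)) = (2,4) ∈ E(G2) ✓
  (3,8) → (φ(3),φ(8)) = (3,7) ∈ E(G2) ✓
All 11 edges of G1 map to edges of G2, and |E(G1)| = |E(G2)| = 11, so φ is a bijection on edges as well as vertices. Hence G1 ≅ G2.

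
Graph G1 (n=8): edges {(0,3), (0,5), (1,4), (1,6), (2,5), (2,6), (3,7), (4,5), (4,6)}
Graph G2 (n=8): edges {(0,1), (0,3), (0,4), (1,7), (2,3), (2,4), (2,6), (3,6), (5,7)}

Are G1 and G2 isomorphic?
Yes, isomorphic

The graphs are isomorphic.
One valid mapping φ: V(G1) → V(G2): 0→1, 1→6, 2→4, 3→7, 4→3, 5→0, 6→2, 7→5

Verify φ preserves adjacency — for each edge of G1, its image is an edge of G2:
  (0,3) → (φ(0),φ(3)) = (1,7) ∈ E(G2) ✓
  (0,5) → (φ(0),φ(5)) = (0,1) ∈ E(G2) ✓
  (1,4) → (φ(1),φ(4)) = (3,6) ∈ E(G2) ✓
  (1,6) → (φ(1),φ(6)) = (2,6) ∈ E(G2) ✓
  (2,5) → (φ(2),φ(5)) = (0,4) ∈ E(G2) ✓
  (2,6) → (φ(2),φ(6)) = (2,4) ∈ E(G2) ✓
  (3,7) → (φ(3),φ(7)) = (5,7) ∈ E(G2) ✓
  (4,5) → (φ(4),φ(5)) = (0,3) ∈ E(G2) ✓
  (4,6) → (φ(4),φ(6)) = (2,3) ∈ E(G2) ✓
All 9 edges of G1 map to edges of G2, and |E(G1)| = |E(G2)| = 9, so φ is a bijection on edges as well as vertices. Hence G1 ≅ G2.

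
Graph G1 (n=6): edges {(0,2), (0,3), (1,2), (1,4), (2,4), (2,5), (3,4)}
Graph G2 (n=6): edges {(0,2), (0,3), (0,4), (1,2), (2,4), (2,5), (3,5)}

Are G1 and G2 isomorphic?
Yes, isomorphic

The graphs are isomorphic.
One valid mapping φ: V(G1) → V(G2): 0→5, 1→4, 2→2, 3→3, 4→0, 5→1

Verify φ preserves adjacency — for each edge of G1, its image is an edge of G2:
  (0,2) → (φ(0),φ(2)) = (2,5) ∈ E(G2) ✓
  (0,3) → (φ(0),φ(3)) = (3,5) ∈ E(G2) ✓
  (1,2) → (φ(1),φ(2)) = (2,4) ∈ E(G2) ✓
  (1,4) → (φ(1),φ(4)) = (0,4) ∈ E(G2) ✓
  (2,4) → (φ(2),φ(4)) = (0,2) ∈ E(G2) ✓
  (2,5) → (φ(2),φ(5)) = (1,2) ∈ E(G2) ✓
  (3,4) → (φ(3),φ(4)) = (0,3) ∈ E(G2) ✓
All 7 edges of G1 map to edges of G2, and |E(G1)| = |E(G2)| = 7, so φ is a bijection on edges as well as vertices. Hence G1 ≅ G2.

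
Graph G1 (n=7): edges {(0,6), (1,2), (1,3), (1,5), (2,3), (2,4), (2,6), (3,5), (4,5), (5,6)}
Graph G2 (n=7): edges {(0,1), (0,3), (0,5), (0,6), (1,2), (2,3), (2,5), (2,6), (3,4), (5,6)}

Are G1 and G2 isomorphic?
Yes, isomorphic

The graphs are isomorphic.
One valid mapping φ: V(G1) → V(G2): 0→4, 1→6, 2→2, 3→5, 4→1, 5→0, 6→3

Verify φ preserves adjacency — for each edge of G1, its image is an edge of G2:
  (0,6) → (φ(0),φ(6)) = (3,4) ∈ E(G2) ✓
  (1,2) → (φ(1),φ(2)) = (2,6) ∈ E(G2) ✓
  (1,3) → (φ(1),φ(3)) = (5,6) ∈ E(G2) ✓
  (1,5) → (φ(1),φ(5)) = (0,6) ∈ E(G2) ✓
  (2,3) → (φ(2),φ(3)) = (2,5) ∈ E(G2) ✓
  (2,4) → (φ(2),φ(4)) = (1,2) ∈ E(G2) ✓
  (2,6) → (φ(2),φ(6)) = (2,3) ∈ E(G2) ✓
  (3,5) → (φ(3),φ(5)) = (0,5) ∈ E(G2) ✓
  (4,5) → (φ(4),φ(5)) = (0,1) ∈ E(G2) ✓
  (5,6) → (φ(5),φ(6)) = (0,3) ∈ E(G2) ✓
All 10 edges of G1 map to edges of G2, and |E(G1)| = |E(G2)| = 10, so φ is a bijection on edges as well as vertices. Hence G1 ≅ G2.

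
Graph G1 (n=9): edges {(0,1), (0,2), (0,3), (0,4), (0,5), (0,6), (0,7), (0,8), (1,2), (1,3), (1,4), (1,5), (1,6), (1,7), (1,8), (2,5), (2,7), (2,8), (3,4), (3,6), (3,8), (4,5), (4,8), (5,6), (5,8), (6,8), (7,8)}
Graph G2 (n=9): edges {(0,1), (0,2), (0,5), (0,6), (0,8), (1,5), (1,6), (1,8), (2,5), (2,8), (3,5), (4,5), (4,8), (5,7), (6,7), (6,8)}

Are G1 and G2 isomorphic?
No, not isomorphic

The graphs are NOT isomorphic.

Degrees in G1: deg(0)=8, deg(1)=8, deg(2)=5, deg(3)=5, deg(4)=5, deg(5)=6, deg(6)=5, deg(7)=4, deg(8)=8.
Sorted degree sequence of G1: [8, 8, 8, 6, 5, 5, 5, 5, 4].
Degrees in G2: deg(0)=5, deg(1)=4, deg(2)=3, deg(3)=1, deg(4)=2, deg(5)=6, deg(6)=4, deg(7)=2, deg(8)=5.
Sorted degree sequence of G2: [6, 5, 5, 4, 4, 3, 2, 2, 1].
The (sorted) degree sequence is an isomorphism invariant, so since G1 and G2 have different degree sequences they cannot be isomorphic.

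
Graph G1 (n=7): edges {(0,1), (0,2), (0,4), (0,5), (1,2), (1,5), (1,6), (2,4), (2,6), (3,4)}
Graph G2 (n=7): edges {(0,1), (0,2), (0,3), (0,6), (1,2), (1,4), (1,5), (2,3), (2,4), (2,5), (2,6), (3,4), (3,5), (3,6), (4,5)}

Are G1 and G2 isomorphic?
No, not isomorphic

The graphs are NOT isomorphic.

Counting triangles (3-cliques): G1 has 4, G2 has 12.
Triangle count is an isomorphism invariant, so differing triangle counts rule out isomorphism.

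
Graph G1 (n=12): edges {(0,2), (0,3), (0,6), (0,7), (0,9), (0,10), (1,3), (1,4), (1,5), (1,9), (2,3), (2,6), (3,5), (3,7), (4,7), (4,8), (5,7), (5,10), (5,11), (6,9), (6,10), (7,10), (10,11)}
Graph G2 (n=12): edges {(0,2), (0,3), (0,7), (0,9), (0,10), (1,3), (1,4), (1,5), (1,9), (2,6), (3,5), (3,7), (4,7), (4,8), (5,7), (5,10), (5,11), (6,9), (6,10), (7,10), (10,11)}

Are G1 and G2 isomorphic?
No, not isomorphic

The graphs are NOT isomorphic.

Counting edges: G1 has 23 edge(s); G2 has 21 edge(s).
Edge count is an isomorphism invariant (a bijection on vertices induces a bijection on edges), so differing edge counts rule out isomorphism.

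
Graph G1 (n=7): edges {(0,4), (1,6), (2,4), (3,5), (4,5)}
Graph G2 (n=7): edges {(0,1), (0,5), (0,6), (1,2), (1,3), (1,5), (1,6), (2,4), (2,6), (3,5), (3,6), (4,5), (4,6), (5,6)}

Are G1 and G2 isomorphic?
No, not isomorphic

The graphs are NOT isomorphic.

Connected components of G1: 2 component(s) with vertex sets [[1, 6], [0, 2, 3, 4, 5]], sizes [2, 5].
Connected components of G2: 1 component(s) with vertex sets [[0, 1, 2, 3, 4, 5, 6]], sizes [7].
The number of connected components (and the multiset of component sizes) is an isomorphism invariant — an isomorphism maps each component of G1 bijectively onto a component of G2. Since G1 has 2 component(s) and G2 has 1, they cannot be isomorphic.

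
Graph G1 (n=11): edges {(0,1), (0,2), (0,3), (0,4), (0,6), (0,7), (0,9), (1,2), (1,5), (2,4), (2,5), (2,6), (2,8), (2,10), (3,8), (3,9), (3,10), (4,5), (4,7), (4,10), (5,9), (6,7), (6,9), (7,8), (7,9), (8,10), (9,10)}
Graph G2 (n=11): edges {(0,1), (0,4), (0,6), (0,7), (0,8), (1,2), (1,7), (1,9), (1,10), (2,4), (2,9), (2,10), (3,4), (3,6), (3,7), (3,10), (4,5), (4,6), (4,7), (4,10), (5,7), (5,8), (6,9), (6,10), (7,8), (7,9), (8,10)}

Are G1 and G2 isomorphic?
Yes, isomorphic

The graphs are isomorphic.
One valid mapping φ: V(G1) → V(G2): 0→4, 1→5, 2→7, 3→2, 4→0, 5→8, 6→3, 7→6, 8→9, 9→10, 10→1

Verify φ preserves adjacency — for each edge of G1, its image is an edge of G2:
  (0,1) → (φ(0),φ(1)) = (4,5) ∈ E(G2) ✓
  (0,2) → (φ(0),φ(2)) = (4,7) ∈ E(G2) ✓
  (0,3) → (φ(0),φ(3)) = (2,4) ∈ E(G2) ✓
  (0,4) → (φ(0),φ(4)) = (0,4) ∈ E(G2) ✓
  (0,6) → (φ(0),φ(6)) = (3,4) ∈ E(G2) ✓
  (0,7) → (φ(0),φ(7)) = (4,6) ∈ E(G2) ✓
  (0,9) → (φ(0),φ(9)) = (4,10) ∈ E(G2) ✓
  (1,2) → (φ(1),φ(2)) = (5,7) ∈ E(G2) ✓
  (1,5) → (φ(1),φ(5)) = (5,8) ∈ E(G2) ✓
  (2,4) → (φ(2),φ(4)) = (0,7) ∈ E(G2) ✓
  (2,5) → (φ(2),φ(5)) = (7,8) ∈ E(G2) ✓
  (2,6) → (φ(2),φ(6)) = (3,7) ∈ E(G2) ✓
  (2,8) → (φ(2),φ(8)) = (7,9) ∈ E(G2) ✓
  (2,10) → (φ(2),φ(10)) = (1,7) ∈ E(G2) ✓
  (3,8) → (φ(3),φ(8)) = (2,9) ∈ E(G2) ✓
  (3,9) → (φ(3),φ(9)) = (2,10) ∈ E(G2) ✓
  (3,10) → (φ(3),φ(10)) = (1,2) ∈ E(G2) ✓
  (4,5) → (φ(4),φ(5)) = (0,8) ∈ E(G2) ✓
  (4,7) → (φ(4),φ(7)) = (0,6) ∈ E(G2) ✓
  (4,10) → (φ(4),φ(10)) = (0,1) ∈ E(G2) ✓
  (5,9) → (φ(5),φ(9)) = (8,10) ∈ E(G2) ✓
  (6,7) → (φ(6),φ(7)) = (3,6) ∈ E(G2) ✓
  (6,9) → (φ(6),φ(9)) = (3,10) ∈ E(G2) ✓
  (7,8) → (φ(7),φ(8)) = (6,9) ∈ E(G2) ✓
  (7,9) → (φ(7),φ(9)) = (6,10) ∈ E(G2) ✓
  (8,10) → (φ(8),φ(10)) = (1,9) ∈ E(G2) ✓
  (9,10) → (φ(9),φ(10)) = (1,10) ∈ E(G2) ✓
All 27 edges of G1 map to edges of G2, and |E(G1)| = |E(G2)| = 27, so φ is a bijection on edges as well as vertices. Hence G1 ≅ G2.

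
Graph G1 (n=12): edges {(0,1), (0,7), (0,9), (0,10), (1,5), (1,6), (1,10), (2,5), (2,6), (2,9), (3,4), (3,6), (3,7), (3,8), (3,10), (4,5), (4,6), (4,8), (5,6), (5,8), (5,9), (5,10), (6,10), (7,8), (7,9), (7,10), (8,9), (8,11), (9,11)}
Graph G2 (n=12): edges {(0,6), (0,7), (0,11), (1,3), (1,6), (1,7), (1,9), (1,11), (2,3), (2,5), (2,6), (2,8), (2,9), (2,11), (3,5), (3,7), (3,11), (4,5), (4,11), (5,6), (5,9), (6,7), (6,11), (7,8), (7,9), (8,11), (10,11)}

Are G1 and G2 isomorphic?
No, not isomorphic

The graphs are NOT isomorphic.

Degrees in G1: deg(0)=4, deg(1)=4, deg(2)=3, deg(3)=5, deg(4)=4, deg(5)=7, deg(6)=6, deg(7)=5, deg(8)=6, deg(9)=6, deg(10)=6, deg(11)=2.
Sorted degree sequence of G1: [7, 6, 6, 6, 6, 5, 5, 4, 4, 4, 3, 2].
Degrees in G2: deg(0)=3, deg(1)=5, deg(2)=6, deg(3)=5, deg(4)=2, deg(5)=5, deg(6)=6, deg(7)=6, deg(8)=3, deg(9)=4, deg(10)=1, deg(11)=8.
Sorted degree sequence of G2: [8, 6, 6, 6, 5, 5, 5, 4, 3, 3, 2, 1].
The (sorted) degree sequence is an isomorphism invariant, so since G1 and G2 have different degree sequences they cannot be isomorphic.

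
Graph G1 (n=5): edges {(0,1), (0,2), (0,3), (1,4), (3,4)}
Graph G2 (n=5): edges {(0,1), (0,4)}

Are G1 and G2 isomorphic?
No, not isomorphic

The graphs are NOT isomorphic.

Degrees in G1: deg(0)=3, deg(1)=2, deg(2)=1, deg(3)=2, deg(4)=2.
Sorted degree sequence of G1: [3, 2, 2, 2, 1].
Degrees in G2: deg(0)=2, deg(1)=1, deg(2)=0, deg(3)=0, deg(4)=1.
Sorted degree sequence of G2: [2, 1, 1, 0, 0].
The (sorted) degree sequence is an isomorphism invariant, so since G1 and G2 have different degree sequences they cannot be isomorphic.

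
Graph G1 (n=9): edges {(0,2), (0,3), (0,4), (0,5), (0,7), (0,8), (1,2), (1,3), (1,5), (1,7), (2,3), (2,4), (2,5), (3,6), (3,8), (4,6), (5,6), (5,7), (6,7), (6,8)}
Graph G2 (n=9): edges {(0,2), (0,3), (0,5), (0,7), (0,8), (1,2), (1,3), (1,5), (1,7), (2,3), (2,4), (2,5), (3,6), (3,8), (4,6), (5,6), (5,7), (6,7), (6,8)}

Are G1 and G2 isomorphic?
No, not isomorphic

The graphs are NOT isomorphic.

Counting edges: G1 has 20 edge(s); G2 has 19 edge(s).
Edge count is an isomorphism invariant (a bijection on vertices induces a bijection on edges), so differing edge counts rule out isomorphism.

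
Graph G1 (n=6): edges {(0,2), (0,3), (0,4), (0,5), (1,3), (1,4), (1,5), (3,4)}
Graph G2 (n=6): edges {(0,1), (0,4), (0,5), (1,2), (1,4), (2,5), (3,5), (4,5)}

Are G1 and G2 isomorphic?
Yes, isomorphic

The graphs are isomorphic.
One valid mapping φ: V(G1) → V(G2): 0→5, 1→1, 2→3, 3→0, 4→4, 5→2

Verify φ preserves adjacency — for each edge of G1, its image is an edge of G2:
  (0,2) → (φ(0),φ(2)) = (3,5) ∈ E(G2) ✓
  (0,3) → (φ(0),φ(3)) = (0,5) ∈ E(G2) ✓
  (0,4) → (φ(0),φ(4)) = (4,5) ∈ E(G2) ✓
  (0,5) → (φ(0),φ(5)) = (2,5) ∈ E(G2) ✓
  (1,3) → (φ(1),φ(3)) = (0,1) ∈ E(G2) ✓
  (1,4) → (φ(1),φ(4)) = (1,4) ∈ E(G2) ✓
  (1,5) → (φ(1),φ(5)) = (1,2) ∈ E(G2) ✓
  (3,4) → (φ(3),φ(4)) = (0,4) ∈ E(G2) ✓
All 8 edges of G1 map to edges of G2, and |E(G1)| = |E(G2)| = 8, so φ is a bijection on edges as well as vertices. Hence G1 ≅ G2.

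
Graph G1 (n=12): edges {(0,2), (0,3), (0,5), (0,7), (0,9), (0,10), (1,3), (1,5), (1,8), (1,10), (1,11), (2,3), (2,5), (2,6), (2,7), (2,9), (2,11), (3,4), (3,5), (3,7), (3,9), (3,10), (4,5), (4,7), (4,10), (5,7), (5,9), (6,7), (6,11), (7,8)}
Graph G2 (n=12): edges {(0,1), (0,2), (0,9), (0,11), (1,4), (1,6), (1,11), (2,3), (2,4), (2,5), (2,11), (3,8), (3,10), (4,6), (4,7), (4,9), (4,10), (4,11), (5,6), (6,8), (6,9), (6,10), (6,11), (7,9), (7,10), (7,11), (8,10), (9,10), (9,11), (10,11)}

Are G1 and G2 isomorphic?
Yes, isomorphic

The graphs are isomorphic.
One valid mapping φ: V(G1) → V(G2): 0→9, 1→2, 2→10, 3→11, 4→1, 5→4, 6→8, 7→6, 8→5, 9→7, 10→0, 11→3

Verify φ preserves adjacency — for each edge of G1, its image is an edge of G2:
  (0,2) → (φ(0),φ(2)) = (9,10) ∈ E(G2) ✓
  (0,3) → (φ(0),φ(3)) = (9,11) ∈ E(G2) ✓
  (0,5) → (φ(0),φ(5)) = (4,9) ∈ E(G2) ✓
  (0,7) → (φ(0),φ(7)) = (6,9) ∈ E(G2) ✓
  (0,9) → (φ(0),φ(9)) = (7,9) ∈ E(G2) ✓
  (0,10) → (φ(0),φ(10)) = (0,9) ∈ E(G2) ✓
  (1,3) → (φ(1),φ(3)) = (2,11) ∈ E(G2) ✓
  (1,5) → (φ(1),φ(5)) = (2,4) ∈ E(G2) ✓
  (1,8) → (φ(1),φ(8)) = (2,5) ∈ E(G2) ✓
  (1,10) → (φ(1),φ(10)) = (0,2) ∈ E(G2) ✓
  (1,11) → (φ(1),φ(11)) = (2,3) ∈ E(G2) ✓
  (2,3) → (φ(2),φ(3)) = (10,11) ∈ E(G2) ✓
  (2,5) → (φ(2),φ(5)) = (4,10) ∈ E(G2) ✓
  (2,6) → (φ(2),φ(6)) = (8,10) ∈ E(G2) ✓
  (2,7) → (φ(2),φ(7)) = (6,10) ∈ E(G2) ✓
  (2,9) → (φ(2),φ(9)) = (7,10) ∈ E(G2) ✓
  (2,11) → (φ(2),φ(11)) = (3,10) ∈ E(G2) ✓
  (3,4) → (φ(3),φ(4)) = (1,11) ∈ E(G2) ✓
  (3,5) → (φ(3),φ(5)) = (4,11) ∈ E(G2) ✓
  (3,7) → (φ(3),φ(7)) = (6,11) ∈ E(G2) ✓
  (3,9) → (φ(3),φ(9)) = (7,11) ∈ E(G2) ✓
  (3,10) → (φ(3),φ(10)) = (0,11) ∈ E(G2) ✓
  (4,5) → (φ(4),φ(5)) = (1,4) ∈ E(G2) ✓
  (4,7) → (φ(4),φ(7)) = (1,6) ∈ E(G2) ✓
  (4,10) → (φ(4),φ(10)) = (0,1) ∈ E(G2) ✓
  (5,7) → (φ(5),φ(7)) = (4,6) ∈ E(G2) ✓
  (5,9) → (φ(5),φ(9)) = (4,7) ∈ E(G2) ✓
  (6,7) → (φ(6),φ(7)) = (6,8) ∈ E(G2) ✓
  (6,11) → (φ(6),φ(11)) = (3,8) ∈ E(G2) ✓
  (7,8) → (φ(7),φ(8)) = (5,6) ∈ E(G2) ✓
All 30 edges of G1 map to edges of G2, and |E(G1)| = |E(G2)| = 30, so φ is a bijection on edges as well as vertices. Hence G1 ≅ G2.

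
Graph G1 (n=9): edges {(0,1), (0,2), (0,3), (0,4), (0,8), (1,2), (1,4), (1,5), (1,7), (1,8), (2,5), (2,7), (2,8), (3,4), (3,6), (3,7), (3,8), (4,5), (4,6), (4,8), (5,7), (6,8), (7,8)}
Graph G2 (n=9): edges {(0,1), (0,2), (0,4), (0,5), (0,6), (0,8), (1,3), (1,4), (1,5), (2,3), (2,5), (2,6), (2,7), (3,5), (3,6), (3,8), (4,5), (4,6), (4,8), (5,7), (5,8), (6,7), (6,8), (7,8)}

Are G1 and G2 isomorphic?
No, not isomorphic

The graphs are NOT isomorphic.

Degrees in G1: deg(0)=5, deg(1)=6, deg(2)=5, deg(3)=5, deg(4)=6, deg(5)=4, deg(6)=3, deg(7)=5, deg(8)=7.
Sorted degree sequence of G1: [7, 6, 6, 5, 5, 5, 5, 4, 3].
Degrees in G2: deg(0)=6, deg(1)=4, deg(2)=5, deg(3)=5, deg(4)=5, deg(5)=7, deg(6)=6, deg(7)=4, deg(8)=6.
Sorted degree sequence of G2: [7, 6, 6, 6, 5, 5, 5, 4, 4].
The (sorted) degree sequence is an isomorphism invariant, so since G1 and G2 have different degree sequences they cannot be isomorphic.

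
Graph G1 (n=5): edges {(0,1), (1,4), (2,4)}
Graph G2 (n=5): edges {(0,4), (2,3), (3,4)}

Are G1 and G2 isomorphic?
Yes, isomorphic

The graphs are isomorphic.
One valid mapping φ: V(G1) → V(G2): 0→0, 1→4, 2→2, 3→1, 4→3

Verify φ preserves adjacency — for each edge of G1, its image is an edge of G2:
  (0,1) → (φ(0),φ(1)) = (0,4) ∈ E(G2) ✓
  (1,4) → (φ(1),φ(4)) = (3,4) ∈ E(G2) ✓
  (2,4) → (φ(2),φ(4)) = (2,3) ∈ E(G2) ✓
All 3 edges of G1 map to edges of G2, and |E(G1)| = |E(G2)| = 3, so φ is a bijection on edges as well as vertices. Hence G1 ≅ G2.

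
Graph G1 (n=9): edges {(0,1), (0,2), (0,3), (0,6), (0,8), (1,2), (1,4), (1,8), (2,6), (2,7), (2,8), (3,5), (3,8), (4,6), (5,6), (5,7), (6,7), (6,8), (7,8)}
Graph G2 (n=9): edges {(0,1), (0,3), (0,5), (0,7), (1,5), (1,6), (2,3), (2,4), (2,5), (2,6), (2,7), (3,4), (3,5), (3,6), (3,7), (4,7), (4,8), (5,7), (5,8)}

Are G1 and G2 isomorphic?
Yes, isomorphic

The graphs are isomorphic.
One valid mapping φ: V(G1) → V(G2): 0→2, 1→4, 2→7, 3→6, 4→8, 5→1, 6→5, 7→0, 8→3

Verify φ preserves adjacency — for each edge of G1, its image is an edge of G2:
  (0,1) → (φ(0),φ(1)) = (2,4) ∈ E(G2) ✓
  (0,2) → (φ(0),φ(2)) = (2,7) ∈ E(G2) ✓
  (0,3) → (φ(0),φ(3)) = (2,6) ∈ E(G2) ✓
  (0,6) → (φ(0),φ(6)) = (2,5) ∈ E(G2) ✓
  (0,8) → (φ(0),φ(8)) = (2,3) ∈ E(G2) ✓
  (1,2) → (φ(1),φ(2)) = (4,7) ∈ E(G2) ✓
  (1,4) → (φ(1),φ(4)) = (4,8) ∈ E(G2) ✓
  (1,8) → (φ(1),φ(8)) = (3,4) ∈ E(G2) ✓
  (2,6) → (φ(2),φ(6)) = (5,7) ∈ E(G2) ✓
  (2,7) → (φ(2),φ(7)) = (0,7) ∈ E(G2) ✓
  (2,8) → (φ(2),φ(8)) = (3,7) ∈ E(G2) ✓
  (3,5) → (φ(3),φ(5)) = (1,6) ∈ E(G2) ✓
  (3,8) → (φ(3),φ(8)) = (3,6) ∈ E(G2) ✓
  (4,6) → (φ(4),φ(6)) = (5,8) ∈ E(G2) ✓
  (5,6) → (φ(5),φ(6)) = (1,5) ∈ E(G2) ✓
  (5,7) → (φ(5),φ(7)) = (0,1) ∈ E(G2) ✓
  (6,7) → (φ(6),φ(7)) = (0,5) ∈ E(G2) ✓
  (6,8) → (φ(6),φ(8)) = (3,5) ∈ E(G2) ✓
  (7,8) → (φ(7),φ(8)) = (0,3) ∈ E(G2) ✓
All 19 edges of G1 map to edges of G2, and |E(G1)| = |E(G2)| = 19, so φ is a bijection on edges as well as vertices. Hence G1 ≅ G2.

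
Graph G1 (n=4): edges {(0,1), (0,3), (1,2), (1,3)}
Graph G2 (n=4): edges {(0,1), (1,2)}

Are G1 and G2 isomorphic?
No, not isomorphic

The graphs are NOT isomorphic.

Counting edges: G1 has 4 edge(s); G2 has 2 edge(s).
Edge count is an isomorphism invariant (a bijection on vertices induces a bijection on edges), so differing edge counts rule out isomorphism.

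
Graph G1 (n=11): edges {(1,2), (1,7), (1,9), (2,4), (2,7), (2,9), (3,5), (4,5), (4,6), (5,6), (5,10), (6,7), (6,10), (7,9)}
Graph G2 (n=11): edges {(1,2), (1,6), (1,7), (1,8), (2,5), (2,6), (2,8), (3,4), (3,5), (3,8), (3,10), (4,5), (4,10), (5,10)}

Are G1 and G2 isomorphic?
Yes, isomorphic

The graphs are isomorphic.
One valid mapping φ: V(G1) → V(G2): 0→9, 1→4, 2→3, 3→7, 4→8, 5→1, 6→2, 7→5, 8→0, 9→10, 10→6

Verify φ preserves adjacency — for each edge of G1, its image is an edge of G2:
  (1,2) → (φ(1),φ(2)) = (3,4) ∈ E(G2) ✓
  (1,7) → (φ(1),φ(7)) = (4,5) ∈ E(G2) ✓
  (1,9) → (φ(1),φ(9)) = (4,10) ∈ E(G2) ✓
  (2,4) → (φ(2),φ(4)) = (3,8) ∈ E(G2) ✓
  (2,7) → (φ(2),φ(7)) = (3,5) ∈ E(G2) ✓
  (2,9) → (φ(2),φ(9)) = (3,10) ∈ E(G2) ✓
  (3,5) → (φ(3),φ(5)) = (1,7) ∈ E(G2) ✓
  (4,5) → (φ(4),φ(5)) = (1,8) ∈ E(G2) ✓
  (4,6) → (φ(4),φ(6)) = (2,8) ∈ E(G2) ✓
  (5,6) → (φ(5),φ(6)) = (1,2) ∈ E(G2) ✓
  (5,10) → (φ(5),φ(10)) = (1,6) ∈ E(G2) ✓
  (6,7) → (φ(6),φ(7)) = (2,5) ∈ E(G2) ✓
  (6,10) → (φ(6),φ(10)) = (2,6) ∈ E(G2) ✓
  (7,9) → (φ(7),φ(9)) = (5,10) ∈ E(G2) ✓
All 14 edges of G1 map to edges of G2, and |E(G1)| = |E(G2)| = 14, so φ is a bijection on edges as well as vertices. Hence G1 ≅ G2.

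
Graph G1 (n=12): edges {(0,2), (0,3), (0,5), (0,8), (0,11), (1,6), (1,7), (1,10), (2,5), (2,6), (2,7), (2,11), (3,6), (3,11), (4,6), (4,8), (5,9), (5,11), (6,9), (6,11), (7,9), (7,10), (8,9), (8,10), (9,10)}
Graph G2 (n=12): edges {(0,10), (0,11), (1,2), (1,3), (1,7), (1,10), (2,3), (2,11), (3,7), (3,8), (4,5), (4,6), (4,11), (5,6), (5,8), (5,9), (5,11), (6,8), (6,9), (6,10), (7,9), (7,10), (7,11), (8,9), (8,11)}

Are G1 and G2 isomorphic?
Yes, isomorphic

The graphs are isomorphic.
One valid mapping φ: V(G1) → V(G2): 0→6, 1→2, 2→8, 3→4, 4→0, 5→9, 6→11, 7→3, 8→10, 9→7, 10→1, 11→5

Verify φ preserves adjacency — for each edge of G1, its image is an edge of G2:
  (0,2) → (φ(0),φ(2)) = (6,8) ∈ E(G2) ✓
  (0,3) → (φ(0),φ(3)) = (4,6) ∈ E(G2) ✓
  (0,5) → (φ(0),φ(5)) = (6,9) ∈ E(G2) ✓
  (0,8) → (φ(0),φ(8)) = (6,10) ∈ E(G2) ✓
  (0,11) → (φ(0),φ(11)) = (5,6) ∈ E(G2) ✓
  (1,6) → (φ(1),φ(6)) = (2,11) ∈ E(G2) ✓
  (1,7) → (φ(1),φ(7)) = (2,3) ∈ E(G2) ✓
  (1,10) → (φ(1),φ(10)) = (1,2) ∈ E(G2) ✓
  (2,5) → (φ(2),φ(5)) = (8,9) ∈ E(G2) ✓
  (2,6) → (φ(2),φ(6)) = (8,11) ∈ E(G2) ✓
  (2,7) → (φ(2),φ(7)) = (3,8) ∈ E(G2) ✓
  (2,11) → (φ(2),φ(11)) = (5,8) ∈ E(G2) ✓
  (3,6) → (φ(3),φ(6)) = (4,11) ∈ E(G2) ✓
  (3,11) → (φ(3),φ(11)) = (4,5) ∈ E(G2) ✓
  (4,6) → (φ(4),φ(6)) = (0,11) ∈ E(G2) ✓
  (4,8) → (φ(4),φ(8)) = (0,10) ∈ E(G2) ✓
  (5,9) → (φ(5),φ(9)) = (7,9) ∈ E(G2) ✓
  (5,11) → (φ(5),φ(11)) = (5,9) ∈ E(G2) ✓
  (6,9) → (φ(6),φ(9)) = (7,11) ∈ E(G2) ✓
  (6,11) → (φ(6),φ(11)) = (5,11) ∈ E(G2) ✓
  (7,9) → (φ(7),φ(9)) = (3,7) ∈ E(G2) ✓
  (7,10) → (φ(7),φ(10)) = (1,3) ∈ E(G2) ✓
  (8,9) → (φ(8),φ(9)) = (7,10) ∈ E(G2) ✓
  (8,10) → (φ(8),φ(10)) = (1,10) ∈ E(G2) ✓
  (9,10) → (φ(9),φ(10)) = (1,7) ∈ E(G2) ✓
All 25 edges of G1 map to edges of G2, and |E(G1)| = |E(G2)| = 25, so φ is a bijection on edges as well as vertices. Hence G1 ≅ G2.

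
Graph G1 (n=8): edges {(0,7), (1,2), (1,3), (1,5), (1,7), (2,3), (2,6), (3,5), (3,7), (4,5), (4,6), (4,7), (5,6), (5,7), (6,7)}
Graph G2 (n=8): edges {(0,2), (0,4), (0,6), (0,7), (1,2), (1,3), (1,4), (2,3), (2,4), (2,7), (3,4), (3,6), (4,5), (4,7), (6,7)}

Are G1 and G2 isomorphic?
Yes, isomorphic

The graphs are isomorphic.
One valid mapping φ: V(G1) → V(G2): 0→5, 1→7, 2→6, 3→0, 4→1, 5→2, 6→3, 7→4

Verify φ preserves adjacency — for each edge of G1, its image is an edge of G2:
  (0,7) → (φ(0),φ(7)) = (4,5) ∈ E(G2) ✓
  (1,2) → (φ(1),φ(2)) = (6,7) ∈ E(G2) ✓
  (1,3) → (φ(1),φ(3)) = (0,7) ∈ E(G2) ✓
  (1,5) → (φ(1),φ(5)) = (2,7) ∈ E(G2) ✓
  (1,7) → (φ(1),φ(7)) = (4,7) ∈ E(G2) ✓
  (2,3) → (φ(2),φ(3)) = (0,6) ∈ E(G2) ✓
  (2,6) → (φ(2),φ(6)) = (3,6) ∈ E(G2) ✓
  (3,5) → (φ(3),φ(5)) = (0,2) ∈ E(G2) ✓
  (3,7) → (φ(3),φ(7)) = (0,4) ∈ E(G2) ✓
  (4,5) → (φ(4),φ(5)) = (1,2) ∈ E(G2) ✓
  (4,6) → (φ(4),φ(6)) = (1,3) ∈ E(G2) ✓
  (4,7) → (φ(4),φ(7)) = (1,4) ∈ E(G2) ✓
  (5,6) → (φ(5),φ(6)) = (2,3) ∈ E(G2) ✓
  (5,7) → (φ(5),φ(7)) = (2,4) ∈ E(G2) ✓
  (6,7) → (φ(6),φ(7)) = (3,4) ∈ E(G2) ✓
All 15 edges of G1 map to edges of G2, and |E(G1)| = |E(G2)| = 15, so φ is a bijection on edges as well as vertices. Hence G1 ≅ G2.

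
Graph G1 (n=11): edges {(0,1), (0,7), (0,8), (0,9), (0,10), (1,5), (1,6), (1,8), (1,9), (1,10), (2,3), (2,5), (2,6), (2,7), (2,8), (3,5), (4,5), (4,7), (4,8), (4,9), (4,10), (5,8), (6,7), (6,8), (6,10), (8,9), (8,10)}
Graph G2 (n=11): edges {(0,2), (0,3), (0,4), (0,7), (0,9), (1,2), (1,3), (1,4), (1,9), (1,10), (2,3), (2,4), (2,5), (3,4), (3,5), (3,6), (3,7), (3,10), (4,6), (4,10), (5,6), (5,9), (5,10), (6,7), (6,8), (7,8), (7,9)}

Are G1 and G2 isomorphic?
Yes, isomorphic

The graphs are isomorphic.
One valid mapping φ: V(G1) → V(G2): 0→1, 1→4, 2→7, 3→8, 4→5, 5→6, 6→0, 7→9, 8→3, 9→10, 10→2

Verify φ preserves adjacency — for each edge of G1, its image is an edge of G2:
  (0,1) → (φ(0),φ(1)) = (1,4) ∈ E(G2) ✓
  (0,7) → (φ(0),φ(7)) = (1,9) ∈ E(G2) ✓
  (0,8) → (φ(0),φ(8)) = (1,3) ∈ E(G2) ✓
  (0,9) → (φ(0),φ(9)) = (1,10) ∈ E(G2) ✓
  (0,10) → (φ(0),φ(10)) = (1,2) ∈ E(G2) ✓
  (1,5) → (φ(1),φ(5)) = (4,6) ∈ E(G2) ✓
  (1,6) → (φ(1),φ(6)) = (0,4) ∈ E(G2) ✓
  (1,8) → (φ(1),φ(8)) = (3,4) ∈ E(G2) ✓
  (1,9) → (φ(1),φ(9)) = (4,10) ∈ E(G2) ✓
  (1,10) → (φ(1),φ(10)) = (2,4) ∈ E(G2) ✓
  (2,3) → (φ(2),φ(3)) = (7,8) ∈ E(G2) ✓
  (2,5) → (φ(2),φ(5)) = (6,7) ∈ E(G2) ✓
  (2,6) → (φ(2),φ(6)) = (0,7) ∈ E(G2) ✓
  (2,7) → (φ(2),φ(7)) = (7,9) ∈ E(G2) ✓
  (2,8) → (φ(2),φ(8)) = (3,7) ∈ E(G2) ✓
  (3,5) → (φ(3),φ(5)) = (6,8) ∈ E(G2) ✓
  (4,5) → (φ(4),φ(5)) = (5,6) ∈ E(G2) ✓
  (4,7) → (φ(4),φ(7)) = (5,9) ∈ E(G2) ✓
  (4,8) → (φ(4),φ(8)) = (3,5) ∈ E(G2) ✓
  (4,9) → (φ(4),φ(9)) = (5,10) ∈ E(G2) ✓
  (4,10) → (φ(4),φ(10)) = (2,5) ∈ E(G2) ✓
  (5,8) → (φ(5),φ(8)) = (3,6) ∈ E(G2) ✓
  (6,7) → (φ(6),φ(7)) = (0,9) ∈ E(G2) ✓
  (6,8) → (φ(6),φ(8)) = (0,3) ∈ E(G2) ✓
  (6,10) → (φ(6),φ(10)) = (0,2) ∈ E(G2) ✓
  (8,9) → (φ(8),φ(9)) = (3,10) ∈ E(G2) ✓
  (8,10) → (φ(8),φ(10)) = (2,3) ∈ E(G2) ✓
All 27 edges of G1 map to edges of G2, and |E(G1)| = |E(G2)| = 27, so φ is a bijection on edges as well as vertices. Hence G1 ≅ G2.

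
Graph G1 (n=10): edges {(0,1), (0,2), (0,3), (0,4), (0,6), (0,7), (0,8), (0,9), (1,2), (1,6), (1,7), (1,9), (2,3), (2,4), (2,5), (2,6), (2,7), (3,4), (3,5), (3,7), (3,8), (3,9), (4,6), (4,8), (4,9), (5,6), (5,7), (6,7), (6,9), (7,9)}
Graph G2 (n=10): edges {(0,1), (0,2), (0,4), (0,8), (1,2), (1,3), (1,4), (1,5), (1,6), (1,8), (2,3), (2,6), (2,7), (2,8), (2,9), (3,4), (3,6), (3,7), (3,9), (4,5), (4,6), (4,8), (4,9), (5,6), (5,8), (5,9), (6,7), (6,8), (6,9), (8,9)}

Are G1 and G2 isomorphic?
Yes, isomorphic

The graphs are isomorphic.
One valid mapping φ: V(G1) → V(G2): 0→6, 1→5, 2→1, 3→2, 4→3, 5→0, 6→4, 7→8, 8→7, 9→9

Verify φ preserves adjacency — for each edge of G1, its image is an edge of G2:
  (0,1) → (φ(0),φ(1)) = (5,6) ∈ E(G2) ✓
  (0,2) → (φ(0),φ(2)) = (1,6) ∈ E(G2) ✓
  (0,3) → (φ(0),φ(3)) = (2,6) ∈ E(G2) ✓
  (0,4) → (φ(0),φ(4)) = (3,6) ∈ E(G2) ✓
  (0,6) → (φ(0),φ(6)) = (4,6) ∈ E(G2) ✓
  (0,7) → (φ(0),φ(7)) = (6,8) ∈ E(G2) ✓
  (0,8) → (φ(0),φ(8)) = (6,7) ∈ E(G2) ✓
  (0,9) → (φ(0),φ(9)) = (6,9) ∈ E(G2) ✓
  (1,2) → (φ(1),φ(2)) = (1,5) ∈ E(G2) ✓
  (1,6) → (φ(1),φ(6)) = (4,5) ∈ E(G2) ✓
  (1,7) → (φ(1),φ(7)) = (5,8) ∈ E(G2) ✓
  (1,9) → (φ(1),φ(9)) = (5,9) ∈ E(G2) ✓
  (2,3) → (φ(2),φ(3)) = (1,2) ∈ E(G2) ✓
  (2,4) → (φ(2),φ(4)) = (1,3) ∈ E(G2) ✓
  (2,5) → (φ(2),φ(5)) = (0,1) ∈ E(G2) ✓
  (2,6) → (φ(2),φ(6)) = (1,4) ∈ E(G2) ✓
  (2,7) → (φ(2),φ(7)) = (1,8) ∈ E(G2) ✓
  (3,4) → (φ(3),φ(4)) = (2,3) ∈ E(G2) ✓
  (3,5) → (φ(3),φ(5)) = (0,2) ∈ E(G2) ✓
  (3,7) → (φ(3),φ(7)) = (2,8) ∈ E(G2) ✓
  (3,8) → (φ(3),φ(8)) = (2,7) ∈ E(G2) ✓
  (3,9) → (φ(3),φ(9)) = (2,9) ∈ E(G2) ✓
  (4,6) → (φ(4),φ(6)) = (3,4) ∈ E(G2) ✓
  (4,8) → (φ(4),φ(8)) = (3,7) ∈ E(G2) ✓
  (4,9) → (φ(4),φ(9)) = (3,9) ∈ E(G2) ✓
  (5,6) → (φ(5),φ(6)) = (0,4) ∈ E(G2) ✓
  (5,7) → (φ(5),φ(7)) = (0,8) ∈ E(G2) ✓
  (6,7) → (φ(6),φ(7)) = (4,8) ∈ E(G2) ✓
  (6,9) → (φ(6),φ(9)) = (4,9) ∈ E(G2) ✓
  (7,9) → (φ(7),φ(9)) = (8,9) ∈ E(G2) ✓
All 30 edges of G1 map to edges of G2, and |E(G1)| = |E(G2)| = 30, so φ is a bijection on edges as well as vertices. Hence G1 ≅ G2.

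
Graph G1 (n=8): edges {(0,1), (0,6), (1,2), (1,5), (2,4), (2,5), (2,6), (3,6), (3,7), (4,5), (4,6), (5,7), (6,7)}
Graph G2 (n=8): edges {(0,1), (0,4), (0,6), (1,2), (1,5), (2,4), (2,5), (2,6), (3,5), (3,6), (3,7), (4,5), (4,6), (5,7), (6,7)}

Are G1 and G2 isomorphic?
No, not isomorphic

The graphs are NOT isomorphic.

Counting edges: G1 has 13 edge(s); G2 has 15 edge(s).
Edge count is an isomorphism invariant (a bijection on vertices induces a bijection on edges), so differing edge counts rule out isomorphism.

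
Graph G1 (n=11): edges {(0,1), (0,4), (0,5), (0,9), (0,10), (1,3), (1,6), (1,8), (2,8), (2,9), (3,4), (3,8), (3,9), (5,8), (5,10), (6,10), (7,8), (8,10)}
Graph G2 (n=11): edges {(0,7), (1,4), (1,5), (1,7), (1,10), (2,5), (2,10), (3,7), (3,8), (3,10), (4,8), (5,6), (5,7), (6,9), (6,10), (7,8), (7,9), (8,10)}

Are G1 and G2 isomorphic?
Yes, isomorphic

The graphs are isomorphic.
One valid mapping φ: V(G1) → V(G2): 0→10, 1→1, 2→9, 3→5, 4→2, 5→3, 6→4, 7→0, 8→7, 9→6, 10→8

Verify φ preserves adjacency — for each edge of G1, its image is an edge of G2:
  (0,1) → (φ(0),φ(1)) = (1,10) ∈ E(G2) ✓
  (0,4) → (φ(0),φ(4)) = (2,10) ∈ E(G2) ✓
  (0,5) → (φ(0),φ(5)) = (3,10) ∈ E(G2) ✓
  (0,9) → (φ(0),φ(9)) = (6,10) ∈ E(G2) ✓
  (0,10) → (φ(0),φ(10)) = (8,10) ∈ E(G2) ✓
  (1,3) → (φ(1),φ(3)) = (1,5) ∈ E(G2) ✓
  (1,6) → (φ(1),φ(6)) = (1,4) ∈ E(G2) ✓
  (1,8) → (φ(1),φ(8)) = (1,7) ∈ E(G2) ✓
  (2,8) → (φ(2),φ(8)) = (7,9) ∈ E(G2) ✓
  (2,9) → (φ(2),φ(9)) = (6,9) ∈ E(G2) ✓
  (3,4) → (φ(3),φ(4)) = (2,5) ∈ E(G2) ✓
  (3,8) → (φ(3),φ(8)) = (5,7) ∈ E(G2) ✓
  (3,9) → (φ(3),φ(9)) = (5,6) ∈ E(G2) ✓
  (5,8) → (φ(5),φ(8)) = (3,7) ∈ E(G2) ✓
  (5,10) → (φ(5),φ(10)) = (3,8) ∈ E(G2) ✓
  (6,10) → (φ(6),φ(10)) = (4,8) ∈ E(G2) ✓
  (7,8) → (φ(7),φ(8)) = (0,7) ∈ E(G2) ✓
  (8,10) → (φ(8),φ(10)) = (7,8) ∈ E(G2) ✓
All 18 edges of G1 map to edges of G2, and |E(G1)| = |E(G2)| = 18, so φ is a bijection on edges as well as vertices. Hence G1 ≅ G2.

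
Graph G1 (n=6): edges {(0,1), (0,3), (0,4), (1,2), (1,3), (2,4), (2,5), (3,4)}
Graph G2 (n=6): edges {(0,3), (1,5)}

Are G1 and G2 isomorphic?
No, not isomorphic

The graphs are NOT isomorphic.

Degrees in G1: deg(0)=3, deg(1)=3, deg(2)=3, deg(3)=3, deg(4)=3, deg(5)=1.
Sorted degree sequence of G1: [3, 3, 3, 3, 3, 1].
Degrees in G2: deg(0)=1, deg(1)=1, deg(2)=0, deg(3)=1, deg(4)=0, deg(5)=1.
Sorted degree sequence of G2: [1, 1, 1, 1, 0, 0].
The (sorted) degree sequence is an isomorphism invariant, so since G1 and G2 have different degree sequences they cannot be isomorphic.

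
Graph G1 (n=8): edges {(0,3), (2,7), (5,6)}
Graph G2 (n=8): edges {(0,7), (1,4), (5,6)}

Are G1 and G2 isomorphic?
Yes, isomorphic

The graphs are isomorphic.
One valid mapping φ: V(G1) → V(G2): 0→0, 1→3, 2→4, 3→7, 4→2, 5→5, 6→6, 7→1

Verify φ preserves adjacency — for each edge of G1, its image is an edge of G2:
  (0,3) → (φ(0),φ(3)) = (0,7) ∈ E(G2) ✓
  (2,7) → (φ(2),φ(7)) = (1,4) ∈ E(G2) ✓
  (5,6) → (φ(5),φ(6)) = (5,6) ∈ E(G2) ✓
All 3 edges of G1 map to edges of G2, and |E(G1)| = |E(G2)| = 3, so φ is a bijection on edges as well as vertices. Hence G1 ≅ G2.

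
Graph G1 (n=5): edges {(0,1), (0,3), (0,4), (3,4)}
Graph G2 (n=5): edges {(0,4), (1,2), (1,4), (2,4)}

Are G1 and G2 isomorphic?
Yes, isomorphic

The graphs are isomorphic.
One valid mapping φ: V(G1) → V(G2): 0→4, 1→0, 2→3, 3→1, 4→2

Verify φ preserves adjacency — for each edge of G1, its image is an edge of G2:
  (0,1) → (φ(0),φ(1)) = (0,4) ∈ E(G2) ✓
  (0,3) → (φ(0),φ(3)) = (1,4) ∈ E(G2) ✓
  (0,4) → (φ(0),φ(4)) = (2,4) ∈ E(G2) ✓
  (3,4) → (φ(3),φ(4)) = (1,2) ∈ E(G2) ✓
All 4 edges of G1 map to edges of G2, and |E(G1)| = |E(G2)| = 4, so φ is a bijection on edges as well as vertices. Hence G1 ≅ G2.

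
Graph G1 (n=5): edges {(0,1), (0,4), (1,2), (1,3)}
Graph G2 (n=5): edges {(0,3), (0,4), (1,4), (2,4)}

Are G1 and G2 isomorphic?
Yes, isomorphic

The graphs are isomorphic.
One valid mapping φ: V(G1) → V(G2): 0→0, 1→4, 2→1, 3→2, 4→3

Verify φ preserves adjacency — for each edge of G1, its image is an edge of G2:
  (0,1) → (φ(0),φ(1)) = (0,4) ∈ E(G2) ✓
  (0,4) → (φ(0),φ(4)) = (0,3) ∈ E(G2) ✓
  (1,2) → (φ(1),φ(2)) = (1,4) ∈ E(G2) ✓
  (1,3) → (φ(1),φ(3)) = (2,4) ∈ E(G2) ✓
All 4 edges of G1 map to edges of G2, and |E(G1)| = |E(G2)| = 4, so φ is a bijection on edges as well as vertices. Hence G1 ≅ G2.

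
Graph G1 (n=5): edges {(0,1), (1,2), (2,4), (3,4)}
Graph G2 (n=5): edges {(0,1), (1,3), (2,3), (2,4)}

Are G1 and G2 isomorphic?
Yes, isomorphic

The graphs are isomorphic.
One valid mapping φ: V(G1) → V(G2): 0→0, 1→1, 2→3, 3→4, 4→2

Verify φ preserves adjacency — for each edge of G1, its image is an edge of G2:
  (0,1) → (φ(0),φ(1)) = (0,1) ∈ E(G2) ✓
  (1,2) → (φ(1),φ(2)) = (1,3) ∈ E(G2) ✓
  (2,4) → (φ(2),φ(4)) = (2,3) ∈ E(G2) ✓
  (3,4) → (φ(3),φ(4)) = (2,4) ∈ E(G2) ✓
All 4 edges of G1 map to edges of G2, and |E(G1)| = |E(G2)| = 4, so φ is a bijection on edges as well as vertices. Hence G1 ≅ G2.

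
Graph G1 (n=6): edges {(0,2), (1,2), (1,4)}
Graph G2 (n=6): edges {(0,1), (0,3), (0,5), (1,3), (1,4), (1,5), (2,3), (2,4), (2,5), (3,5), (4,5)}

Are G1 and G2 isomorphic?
No, not isomorphic

The graphs are NOT isomorphic.

Counting triangles (3-cliques): G1 has 0, G2 has 7.
Triangle count is an isomorphism invariant, so differing triangle counts rule out isomorphism.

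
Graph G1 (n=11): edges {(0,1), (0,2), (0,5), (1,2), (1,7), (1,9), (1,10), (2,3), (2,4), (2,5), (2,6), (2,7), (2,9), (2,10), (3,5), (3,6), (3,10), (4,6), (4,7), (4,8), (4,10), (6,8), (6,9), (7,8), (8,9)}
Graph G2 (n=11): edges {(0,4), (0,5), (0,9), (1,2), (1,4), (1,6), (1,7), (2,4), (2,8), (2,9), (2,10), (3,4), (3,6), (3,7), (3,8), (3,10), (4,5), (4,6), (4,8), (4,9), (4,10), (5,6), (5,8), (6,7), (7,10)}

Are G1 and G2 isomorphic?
Yes, isomorphic

The graphs are isomorphic.
One valid mapping φ: V(G1) → V(G2): 0→9, 1→2, 2→4, 3→5, 4→3, 5→0, 6→6, 7→10, 8→7, 9→1, 10→8

Verify φ preserves adjacency — for each edge of G1, its image is an edge of G2:
  (0,1) → (φ(0),φ(1)) = (2,9) ∈ E(G2) ✓
  (0,2) → (φ(0),φ(2)) = (4,9) ∈ E(G2) ✓
  (0,5) → (φ(0),φ(5)) = (0,9) ∈ E(G2) ✓
  (1,2) → (φ(1),φ(2)) = (2,4) ∈ E(G2) ✓
  (1,7) → (φ(1),φ(7)) = (2,10) ∈ E(G2) ✓
  (1,9) → (φ(1),φ(9)) = (1,2) ∈ E(G2) ✓
  (1,10) → (φ(1),φ(10)) = (2,8) ∈ E(G2) ✓
  (2,3) → (φ(2),φ(3)) = (4,5) ∈ E(G2) ✓
  (2,4) → (φ(2),φ(4)) = (3,4) ∈ E(G2) ✓
  (2,5) → (φ(2),φ(5)) = (0,4) ∈ E(G2) ✓
  (2,6) → (φ(2),φ(6)) = (4,6) ∈ E(G2) ✓
  (2,7) → (φ(2),φ(7)) = (4,10) ∈ E(G2) ✓
  (2,9) → (φ(2),φ(9)) = (1,4) ∈ E(G2) ✓
  (2,10) → (φ(2),φ(10)) = (4,8) ∈ E(G2) ✓
  (3,5) → (φ(3),φ(5)) = (0,5) ∈ E(G2) ✓
  (3,6) → (φ(3),φ(6)) = (5,6) ∈ E(G2) ✓
  (3,10) → (φ(3),φ(10)) = (5,8) ∈ E(G2) ✓
  (4,6) → (φ(4),φ(6)) = (3,6) ∈ E(G2) ✓
  (4,7) → (φ(4),φ(7)) = (3,10) ∈ E(G2) ✓
  (4,8) → (φ(4),φ(8)) = (3,7) ∈ E(G2) ✓
  (4,10) → (φ(4),φ(10)) = (3,8) ∈ E(G2) ✓
  (6,8) → (φ(6),φ(8)) = (6,7) ∈ E(G2) ✓
  (6,9) → (φ(6),φ(9)) = (1,6) ∈ E(G2) ✓
  (7,8) → (φ(7),φ(8)) = (7,10) ∈ E(G2) ✓
  (8,9) → (φ(8),φ(9)) = (1,7) ∈ E(G2) ✓
All 25 edges of G1 map to edges of G2, and |E(G1)| = |E(G2)| = 25, so φ is a bijection on edges as well as vertices. Hence G1 ≅ G2.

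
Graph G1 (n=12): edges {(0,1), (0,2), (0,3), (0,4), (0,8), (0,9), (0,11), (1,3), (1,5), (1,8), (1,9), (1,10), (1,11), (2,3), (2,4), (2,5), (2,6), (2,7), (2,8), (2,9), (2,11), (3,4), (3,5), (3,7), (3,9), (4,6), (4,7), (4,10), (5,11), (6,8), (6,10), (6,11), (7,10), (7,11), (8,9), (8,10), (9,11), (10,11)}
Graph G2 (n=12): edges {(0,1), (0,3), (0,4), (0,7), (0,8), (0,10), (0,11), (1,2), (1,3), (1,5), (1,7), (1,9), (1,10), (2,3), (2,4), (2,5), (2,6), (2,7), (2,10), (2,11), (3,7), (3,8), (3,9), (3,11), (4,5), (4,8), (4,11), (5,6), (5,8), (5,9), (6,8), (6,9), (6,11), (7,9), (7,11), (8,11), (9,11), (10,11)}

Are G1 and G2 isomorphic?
Yes, isomorphic

The graphs are isomorphic.
One valid mapping φ: V(G1) → V(G2): 0→3, 1→1, 2→11, 3→0, 4→8, 5→10, 6→6, 7→4, 8→9, 9→7, 10→5, 11→2

Verify φ preserves adjacency — for each edge of G1, its image is an edge of G2:
  (0,1) → (φ(0),φ(1)) = (1,3) ∈ E(G2) ✓
  (0,2) → (φ(0),φ(2)) = (3,11) ∈ E(G2) ✓
  (0,3) → (φ(0),φ(3)) = (0,3) ∈ E(G2) ✓
  (0,4) → (φ(0),φ(4)) = (3,8) ∈ E(G2) ✓
  (0,8) → (φ(0),φ(8)) = (3,9) ∈ E(G2) ✓
  (0,9) → (φ(0),φ(9)) = (3,7) ∈ E(G2) ✓
  (0,11) → (φ(0),φ(11)) = (2,3) ∈ E(G2) ✓
  (1,3) → (φ(1),φ(3)) = (0,1) ∈ E(G2) ✓
  (1,5) → (φ(1),φ(5)) = (1,10) ∈ E(G2) ✓
  (1,8) → (φ(1),φ(8)) = (1,9) ∈ E(G2) ✓
  (1,9) → (φ(1),φ(9)) = (1,7) ∈ E(G2) ✓
  (1,10) → (φ(1),φ(10)) = (1,5) ∈ E(G2) ✓
  (1,11) → (φ(1),φ(11)) = (1,2) ∈ E(G2) ✓
  (2,3) → (φ(2),φ(3)) = (0,11) ∈ E(G2) ✓
  (2,4) → (φ(2),φ(4)) = (8,11) ∈ E(G2) ✓
  (2,5) → (φ(2),φ(5)) = (10,11) ∈ E(G2) ✓
  (2,6) → (φ(2),φ(6)) = (6,11) ∈ E(G2) ✓
  (2,7) → (φ(2),φ(7)) = (4,11) ∈ E(G2) ✓
  (2,8) → (φ(2),φ(8)) = (9,11) ∈ E(G2) ✓
  (2,9) → (φ(2),φ(9)) = (7,11) ∈ E(G2) ✓
  (2,11) → (φ(2),φ(11)) = (2,11) ∈ E(G2) ✓
  (3,4) → (φ(3),φ(4)) = (0,8) ∈ E(G2) ✓
  (3,5) → (φ(3),φ(5)) = (0,10) ∈ E(G2) ✓
  (3,7) → (φ(3),φ(7)) = (0,4) ∈ E(G2) ✓
  (3,9) → (φ(3),φ(9)) = (0,7) ∈ E(G2) ✓
  (4,6) → (φ(4),φ(6)) = (6,8) ∈ E(G2) ✓
  (4,7) → (φ(4),φ(7)) = (4,8) ∈ E(G2) ✓
  (4,10) → (φ(4),φ(10)) = (5,8) ∈ E(G2) ✓
  (5,11) → (φ(5),φ(11)) = (2,10) ∈ E(G2) ✓
  (6,8) → (φ(6),φ(8)) = (6,9) ∈ E(G2) ✓
  (6,10) → (φ(6),φ(10)) = (5,6) ∈ E(G2) ✓
  (6,11) → (φ(6),φ(11)) = (2,6) ∈ E(G2) ✓
  (7,10) → (φ(7),φ(10)) = (4,5) ∈ E(G2) ✓
  (7,11) → (φ(7),φ(11)) = (2,4) ∈ E(G2) ✓
  (8,9) → (φ(8),φ(9)) = (7,9) ∈ E(G2) ✓
  (8,10) → (φ(8),φ(10)) = (5,9) ∈ E(G2) ✓
  (9,11) → (φ(9),φ(11)) = (2,7) ∈ E(G2) ✓
  (10,11) → (φ(10),φ(11)) = (2,5) ∈ E(G2) ✓
All 38 edges of G1 map to edges of G2, and |E(G1)| = |E(G2)| = 38, so φ is a bijection on edges as well as vertices. Hence G1 ≅ G2.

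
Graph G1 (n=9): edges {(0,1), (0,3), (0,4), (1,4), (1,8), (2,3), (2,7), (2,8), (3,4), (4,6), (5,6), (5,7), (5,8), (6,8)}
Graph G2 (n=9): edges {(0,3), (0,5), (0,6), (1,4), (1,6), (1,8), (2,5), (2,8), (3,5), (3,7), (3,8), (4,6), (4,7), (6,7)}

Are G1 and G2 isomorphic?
Yes, isomorphic

The graphs are isomorphic.
One valid mapping φ: V(G1) → V(G2): 0→4, 1→7, 2→8, 3→1, 4→6, 5→5, 6→0, 7→2, 8→3

Verify φ preserves adjacency — for each edge of G1, its image is an edge of G2:
  (0,1) → (φ(0),φ(1)) = (4,7) ∈ E(G2) ✓
  (0,3) → (φ(0),φ(3)) = (1,4) ∈ E(G2) ✓
  (0,4) → (φ(0),φ(4)) = (4,6) ∈ E(G2) ✓
  (1,4) → (φ(1),φ(4)) = (6,7) ∈ E(G2) ✓
  (1,8) → (φ(1),φ(8)) = (3,7) ∈ E(G2) ✓
  (2,3) → (φ(2),φ(3)) = (1,8) ∈ E(G2) ✓
  (2,7) → (φ(2),φ(7)) = (2,8) ∈ E(G2) ✓
  (2,8) → (φ(2),φ(8)) = (3,8) ∈ E(G2) ✓
  (3,4) → (φ(3),φ(4)) = (1,6) ∈ E(G2) ✓
  (4,6) → (φ(4),φ(6)) = (0,6) ∈ E(G2) ✓
  (5,6) → (φ(5),φ(6)) = (0,5) ∈ E(G2) ✓
  (5,7) → (φ(5),φ(7)) = (2,5) ∈ E(G2) ✓
  (5,8) → (φ(5),φ(8)) = (3,5) ∈ E(G2) ✓
  (6,8) → (φ(6),φ(8)) = (0,3) ∈ E(G2) ✓
All 14 edges of G1 map to edges of G2, and |E(G1)| = |E(G2)| = 14, so φ is a bijection on edges as well as vertices. Hence G1 ≅ G2.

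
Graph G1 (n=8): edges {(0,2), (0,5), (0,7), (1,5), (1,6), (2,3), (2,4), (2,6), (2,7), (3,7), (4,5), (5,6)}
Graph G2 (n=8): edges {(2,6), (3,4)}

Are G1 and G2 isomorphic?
No, not isomorphic

The graphs are NOT isomorphic.

Connected components of G1: 1 component(s) with vertex sets [[0, 1, 2, 3, 4, 5, 6, 7]], sizes [8].
Connected components of G2: 6 component(s) with vertex sets [[0], [1], [5], [7], [2, 6], [3, 4]], sizes [1, 1, 1, 1, 2, 2].
The number of connected components (and the multiset of component sizes) is an isomorphism invariant — an isomorphism maps each component of G1 bijectively onto a component of G2. Since G1 has 1 component(s) and G2 has 6, they cannot be isomorphic.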